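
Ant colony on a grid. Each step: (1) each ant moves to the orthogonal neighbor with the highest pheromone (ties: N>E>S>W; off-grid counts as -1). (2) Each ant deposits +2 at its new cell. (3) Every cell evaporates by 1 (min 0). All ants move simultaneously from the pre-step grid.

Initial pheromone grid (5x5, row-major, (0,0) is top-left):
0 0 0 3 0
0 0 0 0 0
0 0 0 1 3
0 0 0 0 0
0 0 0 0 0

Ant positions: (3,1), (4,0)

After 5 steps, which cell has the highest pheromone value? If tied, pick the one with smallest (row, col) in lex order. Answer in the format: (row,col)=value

Answer: (0,1)=1

Derivation:
Step 1: ant0:(3,1)->N->(2,1) | ant1:(4,0)->N->(3,0)
  grid max=2 at (0,3)
Step 2: ant0:(2,1)->N->(1,1) | ant1:(3,0)->N->(2,0)
  grid max=1 at (0,3)
Step 3: ant0:(1,1)->N->(0,1) | ant1:(2,0)->N->(1,0)
  grid max=1 at (0,1)
Step 4: ant0:(0,1)->E->(0,2) | ant1:(1,0)->N->(0,0)
  grid max=1 at (0,0)
Step 5: ant0:(0,2)->E->(0,3) | ant1:(0,0)->E->(0,1)
  grid max=1 at (0,1)
Final grid:
  0 1 0 1 0
  0 0 0 0 0
  0 0 0 0 0
  0 0 0 0 0
  0 0 0 0 0
Max pheromone 1 at (0,1)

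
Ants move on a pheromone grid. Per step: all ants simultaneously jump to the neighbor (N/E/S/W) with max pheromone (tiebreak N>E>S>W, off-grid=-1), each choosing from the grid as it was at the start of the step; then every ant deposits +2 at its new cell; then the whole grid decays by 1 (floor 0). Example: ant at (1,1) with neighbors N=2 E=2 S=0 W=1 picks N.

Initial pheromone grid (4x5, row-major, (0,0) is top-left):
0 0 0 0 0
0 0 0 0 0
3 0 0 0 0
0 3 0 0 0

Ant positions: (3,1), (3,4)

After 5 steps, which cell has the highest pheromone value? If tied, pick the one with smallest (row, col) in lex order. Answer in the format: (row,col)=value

Answer: (3,1)=2

Derivation:
Step 1: ant0:(3,1)->N->(2,1) | ant1:(3,4)->N->(2,4)
  grid max=2 at (2,0)
Step 2: ant0:(2,1)->S->(3,1) | ant1:(2,4)->N->(1,4)
  grid max=3 at (3,1)
Step 3: ant0:(3,1)->N->(2,1) | ant1:(1,4)->N->(0,4)
  grid max=2 at (3,1)
Step 4: ant0:(2,1)->S->(3,1) | ant1:(0,4)->S->(1,4)
  grid max=3 at (3,1)
Step 5: ant0:(3,1)->N->(2,1) | ant1:(1,4)->N->(0,4)
  grid max=2 at (3,1)
Final grid:
  0 0 0 0 1
  0 0 0 0 0
  0 1 0 0 0
  0 2 0 0 0
Max pheromone 2 at (3,1)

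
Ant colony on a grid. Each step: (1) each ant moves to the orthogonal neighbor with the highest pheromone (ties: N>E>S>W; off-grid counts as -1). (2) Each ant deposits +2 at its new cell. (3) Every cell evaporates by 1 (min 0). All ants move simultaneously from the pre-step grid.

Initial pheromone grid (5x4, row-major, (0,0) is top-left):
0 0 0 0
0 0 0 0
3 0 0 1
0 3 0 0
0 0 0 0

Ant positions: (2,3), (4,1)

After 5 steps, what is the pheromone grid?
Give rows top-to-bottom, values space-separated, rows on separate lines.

After step 1: ants at (1,3),(3,1)
  0 0 0 0
  0 0 0 1
  2 0 0 0
  0 4 0 0
  0 0 0 0
After step 2: ants at (0,3),(2,1)
  0 0 0 1
  0 0 0 0
  1 1 0 0
  0 3 0 0
  0 0 0 0
After step 3: ants at (1,3),(3,1)
  0 0 0 0
  0 0 0 1
  0 0 0 0
  0 4 0 0
  0 0 0 0
After step 4: ants at (0,3),(2,1)
  0 0 0 1
  0 0 0 0
  0 1 0 0
  0 3 0 0
  0 0 0 0
After step 5: ants at (1,3),(3,1)
  0 0 0 0
  0 0 0 1
  0 0 0 0
  0 4 0 0
  0 0 0 0

0 0 0 0
0 0 0 1
0 0 0 0
0 4 0 0
0 0 0 0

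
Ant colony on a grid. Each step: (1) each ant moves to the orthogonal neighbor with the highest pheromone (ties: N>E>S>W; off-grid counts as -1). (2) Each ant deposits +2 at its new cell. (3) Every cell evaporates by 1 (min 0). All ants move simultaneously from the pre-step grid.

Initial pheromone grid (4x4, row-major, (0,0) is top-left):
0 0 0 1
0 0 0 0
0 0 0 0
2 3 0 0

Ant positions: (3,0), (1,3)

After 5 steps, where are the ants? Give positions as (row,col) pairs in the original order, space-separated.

Step 1: ant0:(3,0)->E->(3,1) | ant1:(1,3)->N->(0,3)
  grid max=4 at (3,1)
Step 2: ant0:(3,1)->W->(3,0) | ant1:(0,3)->S->(1,3)
  grid max=3 at (3,1)
Step 3: ant0:(3,0)->E->(3,1) | ant1:(1,3)->N->(0,3)
  grid max=4 at (3,1)
Step 4: ant0:(3,1)->W->(3,0) | ant1:(0,3)->S->(1,3)
  grid max=3 at (3,1)
Step 5: ant0:(3,0)->E->(3,1) | ant1:(1,3)->N->(0,3)
  grid max=4 at (3,1)

(3,1) (0,3)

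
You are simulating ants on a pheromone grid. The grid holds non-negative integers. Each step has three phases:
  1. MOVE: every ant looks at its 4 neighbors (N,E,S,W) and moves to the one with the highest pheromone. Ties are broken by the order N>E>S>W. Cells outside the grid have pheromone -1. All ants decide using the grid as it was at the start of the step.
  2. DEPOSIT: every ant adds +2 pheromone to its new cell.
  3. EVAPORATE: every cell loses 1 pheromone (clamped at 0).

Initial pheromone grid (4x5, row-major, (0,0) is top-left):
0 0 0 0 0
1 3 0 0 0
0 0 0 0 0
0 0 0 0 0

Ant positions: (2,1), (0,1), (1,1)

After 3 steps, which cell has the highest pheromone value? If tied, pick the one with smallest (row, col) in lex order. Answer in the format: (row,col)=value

Step 1: ant0:(2,1)->N->(1,1) | ant1:(0,1)->S->(1,1) | ant2:(1,1)->W->(1,0)
  grid max=6 at (1,1)
Step 2: ant0:(1,1)->W->(1,0) | ant1:(1,1)->W->(1,0) | ant2:(1,0)->E->(1,1)
  grid max=7 at (1,1)
Step 3: ant0:(1,0)->E->(1,1) | ant1:(1,0)->E->(1,1) | ant2:(1,1)->W->(1,0)
  grid max=10 at (1,1)
Final grid:
  0 0 0 0 0
  6 10 0 0 0
  0 0 0 0 0
  0 0 0 0 0
Max pheromone 10 at (1,1)

Answer: (1,1)=10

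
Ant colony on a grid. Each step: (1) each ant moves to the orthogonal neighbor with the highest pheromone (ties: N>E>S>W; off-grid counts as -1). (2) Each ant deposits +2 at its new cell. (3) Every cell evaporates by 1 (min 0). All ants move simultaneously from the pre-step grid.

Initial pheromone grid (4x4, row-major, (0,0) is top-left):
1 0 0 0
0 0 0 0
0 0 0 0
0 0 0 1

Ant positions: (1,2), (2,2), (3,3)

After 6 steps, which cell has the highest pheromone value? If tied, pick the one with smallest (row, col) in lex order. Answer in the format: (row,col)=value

Step 1: ant0:(1,2)->N->(0,2) | ant1:(2,2)->N->(1,2) | ant2:(3,3)->N->(2,3)
  grid max=1 at (0,2)
Step 2: ant0:(0,2)->S->(1,2) | ant1:(1,2)->N->(0,2) | ant2:(2,3)->N->(1,3)
  grid max=2 at (0,2)
Step 3: ant0:(1,2)->N->(0,2) | ant1:(0,2)->S->(1,2) | ant2:(1,3)->W->(1,2)
  grid max=5 at (1,2)
Step 4: ant0:(0,2)->S->(1,2) | ant1:(1,2)->N->(0,2) | ant2:(1,2)->N->(0,2)
  grid max=6 at (0,2)
Step 5: ant0:(1,2)->N->(0,2) | ant1:(0,2)->S->(1,2) | ant2:(0,2)->S->(1,2)
  grid max=9 at (1,2)
Step 6: ant0:(0,2)->S->(1,2) | ant1:(1,2)->N->(0,2) | ant2:(1,2)->N->(0,2)
  grid max=10 at (0,2)
Final grid:
  0 0 10 0
  0 0 10 0
  0 0 0 0
  0 0 0 0
Max pheromone 10 at (0,2)

Answer: (0,2)=10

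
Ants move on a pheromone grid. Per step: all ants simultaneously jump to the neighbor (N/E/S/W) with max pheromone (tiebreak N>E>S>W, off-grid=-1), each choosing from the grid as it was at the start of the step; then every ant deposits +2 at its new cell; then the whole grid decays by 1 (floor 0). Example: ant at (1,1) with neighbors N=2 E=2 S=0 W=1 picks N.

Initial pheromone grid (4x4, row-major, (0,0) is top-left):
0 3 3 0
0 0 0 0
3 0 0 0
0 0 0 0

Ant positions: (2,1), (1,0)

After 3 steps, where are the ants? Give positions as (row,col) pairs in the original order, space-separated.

Step 1: ant0:(2,1)->W->(2,0) | ant1:(1,0)->S->(2,0)
  grid max=6 at (2,0)
Step 2: ant0:(2,0)->N->(1,0) | ant1:(2,0)->N->(1,0)
  grid max=5 at (2,0)
Step 3: ant0:(1,0)->S->(2,0) | ant1:(1,0)->S->(2,0)
  grid max=8 at (2,0)

(2,0) (2,0)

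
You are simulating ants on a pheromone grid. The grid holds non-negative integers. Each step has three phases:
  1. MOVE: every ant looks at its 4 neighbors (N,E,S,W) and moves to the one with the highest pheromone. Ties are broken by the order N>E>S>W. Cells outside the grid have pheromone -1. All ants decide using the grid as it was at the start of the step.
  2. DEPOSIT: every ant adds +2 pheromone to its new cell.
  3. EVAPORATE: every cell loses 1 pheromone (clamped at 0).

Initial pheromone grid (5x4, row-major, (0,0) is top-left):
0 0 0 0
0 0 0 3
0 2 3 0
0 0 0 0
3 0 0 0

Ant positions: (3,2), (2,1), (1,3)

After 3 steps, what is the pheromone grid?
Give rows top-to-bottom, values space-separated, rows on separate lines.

After step 1: ants at (2,2),(2,2),(0,3)
  0 0 0 1
  0 0 0 2
  0 1 6 0
  0 0 0 0
  2 0 0 0
After step 2: ants at (2,1),(2,1),(1,3)
  0 0 0 0
  0 0 0 3
  0 4 5 0
  0 0 0 0
  1 0 0 0
After step 3: ants at (2,2),(2,2),(0,3)
  0 0 0 1
  0 0 0 2
  0 3 8 0
  0 0 0 0
  0 0 0 0

0 0 0 1
0 0 0 2
0 3 8 0
0 0 0 0
0 0 0 0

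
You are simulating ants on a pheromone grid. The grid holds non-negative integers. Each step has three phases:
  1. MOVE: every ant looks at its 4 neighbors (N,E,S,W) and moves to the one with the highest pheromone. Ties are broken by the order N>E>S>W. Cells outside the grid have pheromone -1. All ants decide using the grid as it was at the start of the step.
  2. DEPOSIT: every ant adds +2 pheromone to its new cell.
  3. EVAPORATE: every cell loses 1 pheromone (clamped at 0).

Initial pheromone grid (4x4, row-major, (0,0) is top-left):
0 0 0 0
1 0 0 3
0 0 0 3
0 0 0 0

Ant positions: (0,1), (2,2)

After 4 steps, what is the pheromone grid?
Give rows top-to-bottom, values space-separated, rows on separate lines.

After step 1: ants at (0,2),(2,3)
  0 0 1 0
  0 0 0 2
  0 0 0 4
  0 0 0 0
After step 2: ants at (0,3),(1,3)
  0 0 0 1
  0 0 0 3
  0 0 0 3
  0 0 0 0
After step 3: ants at (1,3),(2,3)
  0 0 0 0
  0 0 0 4
  0 0 0 4
  0 0 0 0
After step 4: ants at (2,3),(1,3)
  0 0 0 0
  0 0 0 5
  0 0 0 5
  0 0 0 0

0 0 0 0
0 0 0 5
0 0 0 5
0 0 0 0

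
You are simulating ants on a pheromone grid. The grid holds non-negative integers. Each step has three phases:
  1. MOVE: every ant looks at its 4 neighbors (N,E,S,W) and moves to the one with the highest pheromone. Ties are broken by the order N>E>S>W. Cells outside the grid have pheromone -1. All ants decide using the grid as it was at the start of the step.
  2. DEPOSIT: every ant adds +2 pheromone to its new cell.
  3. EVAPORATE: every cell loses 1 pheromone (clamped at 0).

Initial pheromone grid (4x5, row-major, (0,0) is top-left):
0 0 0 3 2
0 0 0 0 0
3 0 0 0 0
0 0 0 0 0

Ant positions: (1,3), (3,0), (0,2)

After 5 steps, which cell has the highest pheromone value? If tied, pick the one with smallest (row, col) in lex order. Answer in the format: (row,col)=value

Step 1: ant0:(1,3)->N->(0,3) | ant1:(3,0)->N->(2,0) | ant2:(0,2)->E->(0,3)
  grid max=6 at (0,3)
Step 2: ant0:(0,3)->E->(0,4) | ant1:(2,0)->N->(1,0) | ant2:(0,3)->E->(0,4)
  grid max=5 at (0,3)
Step 3: ant0:(0,4)->W->(0,3) | ant1:(1,0)->S->(2,0) | ant2:(0,4)->W->(0,3)
  grid max=8 at (0,3)
Step 4: ant0:(0,3)->E->(0,4) | ant1:(2,0)->N->(1,0) | ant2:(0,3)->E->(0,4)
  grid max=7 at (0,3)
Step 5: ant0:(0,4)->W->(0,3) | ant1:(1,0)->S->(2,0) | ant2:(0,4)->W->(0,3)
  grid max=10 at (0,3)
Final grid:
  0 0 0 10 5
  0 0 0 0 0
  4 0 0 0 0
  0 0 0 0 0
Max pheromone 10 at (0,3)

Answer: (0,3)=10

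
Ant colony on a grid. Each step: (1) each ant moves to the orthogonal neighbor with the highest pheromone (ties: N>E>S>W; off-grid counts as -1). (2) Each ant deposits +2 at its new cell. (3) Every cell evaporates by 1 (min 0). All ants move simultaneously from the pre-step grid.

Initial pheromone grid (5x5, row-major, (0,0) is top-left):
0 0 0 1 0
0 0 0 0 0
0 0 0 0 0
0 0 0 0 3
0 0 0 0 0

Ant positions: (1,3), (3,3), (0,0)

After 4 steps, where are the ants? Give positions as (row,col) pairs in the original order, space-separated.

Step 1: ant0:(1,3)->N->(0,3) | ant1:(3,3)->E->(3,4) | ant2:(0,0)->E->(0,1)
  grid max=4 at (3,4)
Step 2: ant0:(0,3)->E->(0,4) | ant1:(3,4)->N->(2,4) | ant2:(0,1)->E->(0,2)
  grid max=3 at (3,4)
Step 3: ant0:(0,4)->W->(0,3) | ant1:(2,4)->S->(3,4) | ant2:(0,2)->E->(0,3)
  grid max=4 at (0,3)
Step 4: ant0:(0,3)->E->(0,4) | ant1:(3,4)->N->(2,4) | ant2:(0,3)->E->(0,4)
  grid max=3 at (0,3)

(0,4) (2,4) (0,4)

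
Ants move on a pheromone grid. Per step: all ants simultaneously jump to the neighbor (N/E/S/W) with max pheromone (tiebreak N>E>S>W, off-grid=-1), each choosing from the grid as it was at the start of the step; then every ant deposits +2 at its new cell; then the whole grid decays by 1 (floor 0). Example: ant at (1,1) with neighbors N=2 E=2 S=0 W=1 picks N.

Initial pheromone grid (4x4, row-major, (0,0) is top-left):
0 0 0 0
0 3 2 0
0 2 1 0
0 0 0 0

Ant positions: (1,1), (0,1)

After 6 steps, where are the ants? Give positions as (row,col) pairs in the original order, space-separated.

Step 1: ant0:(1,1)->E->(1,2) | ant1:(0,1)->S->(1,1)
  grid max=4 at (1,1)
Step 2: ant0:(1,2)->W->(1,1) | ant1:(1,1)->E->(1,2)
  grid max=5 at (1,1)
Step 3: ant0:(1,1)->E->(1,2) | ant1:(1,2)->W->(1,1)
  grid max=6 at (1,1)
Step 4: ant0:(1,2)->W->(1,1) | ant1:(1,1)->E->(1,2)
  grid max=7 at (1,1)
Step 5: ant0:(1,1)->E->(1,2) | ant1:(1,2)->W->(1,1)
  grid max=8 at (1,1)
Step 6: ant0:(1,2)->W->(1,1) | ant1:(1,1)->E->(1,2)
  grid max=9 at (1,1)

(1,1) (1,2)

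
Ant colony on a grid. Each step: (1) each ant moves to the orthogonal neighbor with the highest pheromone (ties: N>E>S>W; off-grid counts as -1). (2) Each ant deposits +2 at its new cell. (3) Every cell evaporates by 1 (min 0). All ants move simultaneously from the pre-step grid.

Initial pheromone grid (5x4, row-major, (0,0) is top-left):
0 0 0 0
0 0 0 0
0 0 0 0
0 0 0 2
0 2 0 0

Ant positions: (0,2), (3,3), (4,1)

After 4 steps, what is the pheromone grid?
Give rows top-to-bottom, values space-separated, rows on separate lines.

After step 1: ants at (0,3),(2,3),(3,1)
  0 0 0 1
  0 0 0 0
  0 0 0 1
  0 1 0 1
  0 1 0 0
After step 2: ants at (1,3),(3,3),(4,1)
  0 0 0 0
  0 0 0 1
  0 0 0 0
  0 0 0 2
  0 2 0 0
After step 3: ants at (0,3),(2,3),(3,1)
  0 0 0 1
  0 0 0 0
  0 0 0 1
  0 1 0 1
  0 1 0 0
After step 4: ants at (1,3),(3,3),(4,1)
  0 0 0 0
  0 0 0 1
  0 0 0 0
  0 0 0 2
  0 2 0 0

0 0 0 0
0 0 0 1
0 0 0 0
0 0 0 2
0 2 0 0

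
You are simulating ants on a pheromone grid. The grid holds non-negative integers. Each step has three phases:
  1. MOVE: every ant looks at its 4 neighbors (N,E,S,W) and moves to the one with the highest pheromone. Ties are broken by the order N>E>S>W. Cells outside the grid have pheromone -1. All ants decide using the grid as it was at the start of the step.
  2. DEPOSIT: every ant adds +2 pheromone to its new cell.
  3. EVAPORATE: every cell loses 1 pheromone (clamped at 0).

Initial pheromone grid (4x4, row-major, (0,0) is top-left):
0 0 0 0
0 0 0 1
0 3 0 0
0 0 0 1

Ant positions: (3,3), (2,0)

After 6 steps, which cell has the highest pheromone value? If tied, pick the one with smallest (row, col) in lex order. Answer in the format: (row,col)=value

Step 1: ant0:(3,3)->N->(2,3) | ant1:(2,0)->E->(2,1)
  grid max=4 at (2,1)
Step 2: ant0:(2,3)->N->(1,3) | ant1:(2,1)->N->(1,1)
  grid max=3 at (2,1)
Step 3: ant0:(1,3)->N->(0,3) | ant1:(1,1)->S->(2,1)
  grid max=4 at (2,1)
Step 4: ant0:(0,3)->S->(1,3) | ant1:(2,1)->N->(1,1)
  grid max=3 at (2,1)
Step 5: ant0:(1,3)->N->(0,3) | ant1:(1,1)->S->(2,1)
  grid max=4 at (2,1)
Step 6: ant0:(0,3)->S->(1,3) | ant1:(2,1)->N->(1,1)
  grid max=3 at (2,1)
Final grid:
  0 0 0 0
  0 1 0 1
  0 3 0 0
  0 0 0 0
Max pheromone 3 at (2,1)

Answer: (2,1)=3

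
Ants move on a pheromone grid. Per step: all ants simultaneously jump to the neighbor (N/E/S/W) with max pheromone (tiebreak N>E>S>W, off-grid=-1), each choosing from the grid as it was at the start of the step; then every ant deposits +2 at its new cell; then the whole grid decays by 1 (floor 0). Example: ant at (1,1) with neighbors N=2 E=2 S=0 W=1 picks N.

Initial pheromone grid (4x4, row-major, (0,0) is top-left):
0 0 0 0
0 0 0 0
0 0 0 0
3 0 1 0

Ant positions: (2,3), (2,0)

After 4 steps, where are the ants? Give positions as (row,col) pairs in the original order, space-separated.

Step 1: ant0:(2,3)->N->(1,3) | ant1:(2,0)->S->(3,0)
  grid max=4 at (3,0)
Step 2: ant0:(1,3)->N->(0,3) | ant1:(3,0)->N->(2,0)
  grid max=3 at (3,0)
Step 3: ant0:(0,3)->S->(1,3) | ant1:(2,0)->S->(3,0)
  grid max=4 at (3,0)
Step 4: ant0:(1,3)->N->(0,3) | ant1:(3,0)->N->(2,0)
  grid max=3 at (3,0)

(0,3) (2,0)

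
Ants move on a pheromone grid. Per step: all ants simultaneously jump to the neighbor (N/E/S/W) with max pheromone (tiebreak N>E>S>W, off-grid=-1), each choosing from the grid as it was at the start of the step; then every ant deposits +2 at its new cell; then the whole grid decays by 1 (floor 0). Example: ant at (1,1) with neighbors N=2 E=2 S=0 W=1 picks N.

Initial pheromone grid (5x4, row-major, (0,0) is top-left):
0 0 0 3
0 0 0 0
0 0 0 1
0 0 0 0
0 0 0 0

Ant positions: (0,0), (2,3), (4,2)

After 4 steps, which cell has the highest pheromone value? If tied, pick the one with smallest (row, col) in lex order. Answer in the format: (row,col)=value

Answer: (0,2)=5

Derivation:
Step 1: ant0:(0,0)->E->(0,1) | ant1:(2,3)->N->(1,3) | ant2:(4,2)->N->(3,2)
  grid max=2 at (0,3)
Step 2: ant0:(0,1)->E->(0,2) | ant1:(1,3)->N->(0,3) | ant2:(3,2)->N->(2,2)
  grid max=3 at (0,3)
Step 3: ant0:(0,2)->E->(0,3) | ant1:(0,3)->W->(0,2) | ant2:(2,2)->N->(1,2)
  grid max=4 at (0,3)
Step 4: ant0:(0,3)->W->(0,2) | ant1:(0,2)->E->(0,3) | ant2:(1,2)->N->(0,2)
  grid max=5 at (0,2)
Final grid:
  0 0 5 5
  0 0 0 0
  0 0 0 0
  0 0 0 0
  0 0 0 0
Max pheromone 5 at (0,2)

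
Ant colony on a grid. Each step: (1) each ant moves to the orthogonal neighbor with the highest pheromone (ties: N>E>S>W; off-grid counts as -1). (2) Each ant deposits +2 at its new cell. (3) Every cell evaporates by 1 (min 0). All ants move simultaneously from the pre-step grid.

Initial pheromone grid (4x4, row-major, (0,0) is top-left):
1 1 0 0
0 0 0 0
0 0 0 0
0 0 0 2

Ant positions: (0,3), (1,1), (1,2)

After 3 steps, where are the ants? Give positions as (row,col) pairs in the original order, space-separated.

Step 1: ant0:(0,3)->S->(1,3) | ant1:(1,1)->N->(0,1) | ant2:(1,2)->N->(0,2)
  grid max=2 at (0,1)
Step 2: ant0:(1,3)->N->(0,3) | ant1:(0,1)->E->(0,2) | ant2:(0,2)->W->(0,1)
  grid max=3 at (0,1)
Step 3: ant0:(0,3)->W->(0,2) | ant1:(0,2)->W->(0,1) | ant2:(0,1)->E->(0,2)
  grid max=5 at (0,2)

(0,2) (0,1) (0,2)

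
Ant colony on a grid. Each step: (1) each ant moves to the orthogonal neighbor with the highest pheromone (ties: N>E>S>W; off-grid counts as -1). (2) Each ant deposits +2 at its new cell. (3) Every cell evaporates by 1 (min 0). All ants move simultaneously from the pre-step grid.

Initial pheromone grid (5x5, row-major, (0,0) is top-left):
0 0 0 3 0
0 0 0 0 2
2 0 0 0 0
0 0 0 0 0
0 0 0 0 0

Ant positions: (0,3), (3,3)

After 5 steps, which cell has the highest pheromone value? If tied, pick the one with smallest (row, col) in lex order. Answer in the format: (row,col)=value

Answer: (0,3)=6

Derivation:
Step 1: ant0:(0,3)->E->(0,4) | ant1:(3,3)->N->(2,3)
  grid max=2 at (0,3)
Step 2: ant0:(0,4)->W->(0,3) | ant1:(2,3)->N->(1,3)
  grid max=3 at (0,3)
Step 3: ant0:(0,3)->S->(1,3) | ant1:(1,3)->N->(0,3)
  grid max=4 at (0,3)
Step 4: ant0:(1,3)->N->(0,3) | ant1:(0,3)->S->(1,3)
  grid max=5 at (0,3)
Step 5: ant0:(0,3)->S->(1,3) | ant1:(1,3)->N->(0,3)
  grid max=6 at (0,3)
Final grid:
  0 0 0 6 0
  0 0 0 4 0
  0 0 0 0 0
  0 0 0 0 0
  0 0 0 0 0
Max pheromone 6 at (0,3)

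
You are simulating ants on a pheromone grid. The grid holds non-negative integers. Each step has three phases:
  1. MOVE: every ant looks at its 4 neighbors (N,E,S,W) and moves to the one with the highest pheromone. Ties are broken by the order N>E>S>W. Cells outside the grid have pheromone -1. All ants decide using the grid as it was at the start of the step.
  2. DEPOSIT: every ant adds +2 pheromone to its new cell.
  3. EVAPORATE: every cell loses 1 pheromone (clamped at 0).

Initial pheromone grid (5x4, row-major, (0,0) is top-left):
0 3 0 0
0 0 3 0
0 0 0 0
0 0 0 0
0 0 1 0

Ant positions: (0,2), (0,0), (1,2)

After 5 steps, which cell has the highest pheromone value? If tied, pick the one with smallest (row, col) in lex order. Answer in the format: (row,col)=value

Answer: (1,2)=12

Derivation:
Step 1: ant0:(0,2)->S->(1,2) | ant1:(0,0)->E->(0,1) | ant2:(1,2)->N->(0,2)
  grid max=4 at (0,1)
Step 2: ant0:(1,2)->N->(0,2) | ant1:(0,1)->E->(0,2) | ant2:(0,2)->S->(1,2)
  grid max=5 at (1,2)
Step 3: ant0:(0,2)->S->(1,2) | ant1:(0,2)->S->(1,2) | ant2:(1,2)->N->(0,2)
  grid max=8 at (1,2)
Step 4: ant0:(1,2)->N->(0,2) | ant1:(1,2)->N->(0,2) | ant2:(0,2)->S->(1,2)
  grid max=9 at (1,2)
Step 5: ant0:(0,2)->S->(1,2) | ant1:(0,2)->S->(1,2) | ant2:(1,2)->N->(0,2)
  grid max=12 at (1,2)
Final grid:
  0 0 9 0
  0 0 12 0
  0 0 0 0
  0 0 0 0
  0 0 0 0
Max pheromone 12 at (1,2)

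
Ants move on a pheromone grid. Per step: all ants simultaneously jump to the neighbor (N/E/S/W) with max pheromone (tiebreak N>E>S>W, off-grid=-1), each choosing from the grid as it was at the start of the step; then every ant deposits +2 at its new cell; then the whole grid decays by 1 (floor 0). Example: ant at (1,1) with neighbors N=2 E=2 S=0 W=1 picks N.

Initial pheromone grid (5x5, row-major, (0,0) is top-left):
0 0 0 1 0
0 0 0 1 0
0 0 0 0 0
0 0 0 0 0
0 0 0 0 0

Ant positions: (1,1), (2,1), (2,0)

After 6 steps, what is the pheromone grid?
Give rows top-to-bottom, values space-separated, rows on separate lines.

After step 1: ants at (0,1),(1,1),(1,0)
  0 1 0 0 0
  1 1 0 0 0
  0 0 0 0 0
  0 0 0 0 0
  0 0 0 0 0
After step 2: ants at (1,1),(0,1),(1,1)
  0 2 0 0 0
  0 4 0 0 0
  0 0 0 0 0
  0 0 0 0 0
  0 0 0 0 0
After step 3: ants at (0,1),(1,1),(0,1)
  0 5 0 0 0
  0 5 0 0 0
  0 0 0 0 0
  0 0 0 0 0
  0 0 0 0 0
After step 4: ants at (1,1),(0,1),(1,1)
  0 6 0 0 0
  0 8 0 0 0
  0 0 0 0 0
  0 0 0 0 0
  0 0 0 0 0
After step 5: ants at (0,1),(1,1),(0,1)
  0 9 0 0 0
  0 9 0 0 0
  0 0 0 0 0
  0 0 0 0 0
  0 0 0 0 0
After step 6: ants at (1,1),(0,1),(1,1)
  0 10 0 0 0
  0 12 0 0 0
  0 0 0 0 0
  0 0 0 0 0
  0 0 0 0 0

0 10 0 0 0
0 12 0 0 0
0 0 0 0 0
0 0 0 0 0
0 0 0 0 0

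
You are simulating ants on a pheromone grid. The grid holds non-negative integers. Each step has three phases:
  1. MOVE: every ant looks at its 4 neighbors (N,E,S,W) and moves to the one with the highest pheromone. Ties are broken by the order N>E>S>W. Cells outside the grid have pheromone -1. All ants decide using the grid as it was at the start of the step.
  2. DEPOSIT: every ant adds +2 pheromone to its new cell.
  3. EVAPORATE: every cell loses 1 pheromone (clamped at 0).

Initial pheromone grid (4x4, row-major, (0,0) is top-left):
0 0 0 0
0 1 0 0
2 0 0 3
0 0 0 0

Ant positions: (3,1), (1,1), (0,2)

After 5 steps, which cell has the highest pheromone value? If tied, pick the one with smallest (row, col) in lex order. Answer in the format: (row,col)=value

Step 1: ant0:(3,1)->N->(2,1) | ant1:(1,1)->N->(0,1) | ant2:(0,2)->E->(0,3)
  grid max=2 at (2,3)
Step 2: ant0:(2,1)->W->(2,0) | ant1:(0,1)->E->(0,2) | ant2:(0,3)->S->(1,3)
  grid max=2 at (2,0)
Step 3: ant0:(2,0)->N->(1,0) | ant1:(0,2)->E->(0,3) | ant2:(1,3)->S->(2,3)
  grid max=2 at (2,3)
Step 4: ant0:(1,0)->S->(2,0) | ant1:(0,3)->S->(1,3) | ant2:(2,3)->N->(1,3)
  grid max=3 at (1,3)
Step 5: ant0:(2,0)->N->(1,0) | ant1:(1,3)->S->(2,3) | ant2:(1,3)->S->(2,3)
  grid max=4 at (2,3)
Final grid:
  0 0 0 0
  1 0 0 2
  1 0 0 4
  0 0 0 0
Max pheromone 4 at (2,3)

Answer: (2,3)=4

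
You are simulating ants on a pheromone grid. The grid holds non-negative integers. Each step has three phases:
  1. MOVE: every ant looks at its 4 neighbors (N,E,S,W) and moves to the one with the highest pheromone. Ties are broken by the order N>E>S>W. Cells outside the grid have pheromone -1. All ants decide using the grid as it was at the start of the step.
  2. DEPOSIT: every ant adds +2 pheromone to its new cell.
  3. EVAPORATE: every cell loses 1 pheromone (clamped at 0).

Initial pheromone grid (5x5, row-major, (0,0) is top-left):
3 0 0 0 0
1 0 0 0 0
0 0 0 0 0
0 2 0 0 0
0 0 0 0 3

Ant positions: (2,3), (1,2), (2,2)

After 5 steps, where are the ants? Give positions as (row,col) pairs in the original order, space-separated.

Step 1: ant0:(2,3)->N->(1,3) | ant1:(1,2)->N->(0,2) | ant2:(2,2)->N->(1,2)
  grid max=2 at (0,0)
Step 2: ant0:(1,3)->W->(1,2) | ant1:(0,2)->S->(1,2) | ant2:(1,2)->N->(0,2)
  grid max=4 at (1,2)
Step 3: ant0:(1,2)->N->(0,2) | ant1:(1,2)->N->(0,2) | ant2:(0,2)->S->(1,2)
  grid max=5 at (0,2)
Step 4: ant0:(0,2)->S->(1,2) | ant1:(0,2)->S->(1,2) | ant2:(1,2)->N->(0,2)
  grid max=8 at (1,2)
Step 5: ant0:(1,2)->N->(0,2) | ant1:(1,2)->N->(0,2) | ant2:(0,2)->S->(1,2)
  grid max=9 at (0,2)

(0,2) (0,2) (1,2)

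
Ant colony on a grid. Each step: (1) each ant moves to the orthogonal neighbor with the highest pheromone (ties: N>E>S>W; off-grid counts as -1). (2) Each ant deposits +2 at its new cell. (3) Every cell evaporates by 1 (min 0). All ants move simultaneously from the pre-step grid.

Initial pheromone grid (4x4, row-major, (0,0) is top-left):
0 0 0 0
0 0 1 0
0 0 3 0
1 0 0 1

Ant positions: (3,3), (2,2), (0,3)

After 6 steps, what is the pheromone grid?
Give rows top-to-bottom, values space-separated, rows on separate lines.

After step 1: ants at (2,3),(1,2),(1,3)
  0 0 0 0
  0 0 2 1
  0 0 2 1
  0 0 0 0
After step 2: ants at (2,2),(2,2),(1,2)
  0 0 0 0
  0 0 3 0
  0 0 5 0
  0 0 0 0
After step 3: ants at (1,2),(1,2),(2,2)
  0 0 0 0
  0 0 6 0
  0 0 6 0
  0 0 0 0
After step 4: ants at (2,2),(2,2),(1,2)
  0 0 0 0
  0 0 7 0
  0 0 9 0
  0 0 0 0
After step 5: ants at (1,2),(1,2),(2,2)
  0 0 0 0
  0 0 10 0
  0 0 10 0
  0 0 0 0
After step 6: ants at (2,2),(2,2),(1,2)
  0 0 0 0
  0 0 11 0
  0 0 13 0
  0 0 0 0

0 0 0 0
0 0 11 0
0 0 13 0
0 0 0 0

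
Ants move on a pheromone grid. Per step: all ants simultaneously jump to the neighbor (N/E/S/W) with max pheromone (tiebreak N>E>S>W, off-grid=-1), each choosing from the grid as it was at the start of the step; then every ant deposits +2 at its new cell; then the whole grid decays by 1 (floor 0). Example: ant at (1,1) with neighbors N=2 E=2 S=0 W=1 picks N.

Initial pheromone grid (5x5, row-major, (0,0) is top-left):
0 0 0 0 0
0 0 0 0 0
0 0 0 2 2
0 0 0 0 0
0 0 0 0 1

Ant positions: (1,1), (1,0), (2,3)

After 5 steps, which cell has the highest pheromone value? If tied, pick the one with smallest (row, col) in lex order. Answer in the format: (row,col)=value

Step 1: ant0:(1,1)->N->(0,1) | ant1:(1,0)->N->(0,0) | ant2:(2,3)->E->(2,4)
  grid max=3 at (2,4)
Step 2: ant0:(0,1)->W->(0,0) | ant1:(0,0)->E->(0,1) | ant2:(2,4)->W->(2,3)
  grid max=2 at (0,0)
Step 3: ant0:(0,0)->E->(0,1) | ant1:(0,1)->W->(0,0) | ant2:(2,3)->E->(2,4)
  grid max=3 at (0,0)
Step 4: ant0:(0,1)->W->(0,0) | ant1:(0,0)->E->(0,1) | ant2:(2,4)->W->(2,3)
  grid max=4 at (0,0)
Step 5: ant0:(0,0)->E->(0,1) | ant1:(0,1)->W->(0,0) | ant2:(2,3)->E->(2,4)
  grid max=5 at (0,0)
Final grid:
  5 5 0 0 0
  0 0 0 0 0
  0 0 0 1 3
  0 0 0 0 0
  0 0 0 0 0
Max pheromone 5 at (0,0)

Answer: (0,0)=5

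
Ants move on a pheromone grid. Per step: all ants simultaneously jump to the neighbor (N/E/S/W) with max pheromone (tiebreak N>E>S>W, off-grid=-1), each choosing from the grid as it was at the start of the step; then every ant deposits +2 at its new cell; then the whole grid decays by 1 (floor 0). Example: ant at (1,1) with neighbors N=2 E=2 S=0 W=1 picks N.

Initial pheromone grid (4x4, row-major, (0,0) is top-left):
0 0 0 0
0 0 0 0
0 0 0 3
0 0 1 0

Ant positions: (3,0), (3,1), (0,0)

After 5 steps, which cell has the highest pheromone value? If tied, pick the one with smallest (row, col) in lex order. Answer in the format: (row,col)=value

Answer: (2,3)=4

Derivation:
Step 1: ant0:(3,0)->N->(2,0) | ant1:(3,1)->E->(3,2) | ant2:(0,0)->E->(0,1)
  grid max=2 at (2,3)
Step 2: ant0:(2,0)->N->(1,0) | ant1:(3,2)->N->(2,2) | ant2:(0,1)->E->(0,2)
  grid max=1 at (0,2)
Step 3: ant0:(1,0)->N->(0,0) | ant1:(2,2)->E->(2,3) | ant2:(0,2)->E->(0,3)
  grid max=2 at (2,3)
Step 4: ant0:(0,0)->E->(0,1) | ant1:(2,3)->N->(1,3) | ant2:(0,3)->S->(1,3)
  grid max=3 at (1,3)
Step 5: ant0:(0,1)->E->(0,2) | ant1:(1,3)->S->(2,3) | ant2:(1,3)->S->(2,3)
  grid max=4 at (2,3)
Final grid:
  0 0 1 0
  0 0 0 2
  0 0 0 4
  0 0 0 0
Max pheromone 4 at (2,3)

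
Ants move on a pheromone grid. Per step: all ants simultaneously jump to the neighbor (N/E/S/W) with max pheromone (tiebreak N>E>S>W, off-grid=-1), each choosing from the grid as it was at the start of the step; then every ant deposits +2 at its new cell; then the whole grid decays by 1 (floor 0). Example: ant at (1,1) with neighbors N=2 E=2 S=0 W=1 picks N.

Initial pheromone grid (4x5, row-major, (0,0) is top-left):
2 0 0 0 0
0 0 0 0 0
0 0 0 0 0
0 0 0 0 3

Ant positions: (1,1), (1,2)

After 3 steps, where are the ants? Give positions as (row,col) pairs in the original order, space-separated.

Step 1: ant0:(1,1)->N->(0,1) | ant1:(1,2)->N->(0,2)
  grid max=2 at (3,4)
Step 2: ant0:(0,1)->E->(0,2) | ant1:(0,2)->W->(0,1)
  grid max=2 at (0,1)
Step 3: ant0:(0,2)->W->(0,1) | ant1:(0,1)->E->(0,2)
  grid max=3 at (0,1)

(0,1) (0,2)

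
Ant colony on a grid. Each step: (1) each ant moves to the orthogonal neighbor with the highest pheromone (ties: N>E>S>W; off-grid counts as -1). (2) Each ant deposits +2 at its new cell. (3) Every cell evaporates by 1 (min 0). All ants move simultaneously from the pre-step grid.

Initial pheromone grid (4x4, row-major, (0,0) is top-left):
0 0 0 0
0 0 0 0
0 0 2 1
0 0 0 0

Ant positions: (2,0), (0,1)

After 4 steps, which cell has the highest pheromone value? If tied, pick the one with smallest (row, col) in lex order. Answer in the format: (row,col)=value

Answer: (0,2)=1

Derivation:
Step 1: ant0:(2,0)->N->(1,0) | ant1:(0,1)->E->(0,2)
  grid max=1 at (0,2)
Step 2: ant0:(1,0)->N->(0,0) | ant1:(0,2)->E->(0,3)
  grid max=1 at (0,0)
Step 3: ant0:(0,0)->E->(0,1) | ant1:(0,3)->S->(1,3)
  grid max=1 at (0,1)
Step 4: ant0:(0,1)->E->(0,2) | ant1:(1,3)->N->(0,3)
  grid max=1 at (0,2)
Final grid:
  0 0 1 1
  0 0 0 0
  0 0 0 0
  0 0 0 0
Max pheromone 1 at (0,2)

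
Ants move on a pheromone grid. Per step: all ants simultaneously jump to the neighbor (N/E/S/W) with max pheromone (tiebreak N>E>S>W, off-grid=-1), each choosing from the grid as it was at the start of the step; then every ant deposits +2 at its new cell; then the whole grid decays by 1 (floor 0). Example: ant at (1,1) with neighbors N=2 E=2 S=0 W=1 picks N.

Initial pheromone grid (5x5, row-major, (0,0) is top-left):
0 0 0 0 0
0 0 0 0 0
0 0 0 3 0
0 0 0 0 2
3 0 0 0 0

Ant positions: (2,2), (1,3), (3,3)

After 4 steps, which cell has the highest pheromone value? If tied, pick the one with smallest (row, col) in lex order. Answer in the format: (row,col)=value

Step 1: ant0:(2,2)->E->(2,3) | ant1:(1,3)->S->(2,3) | ant2:(3,3)->N->(2,3)
  grid max=8 at (2,3)
Step 2: ant0:(2,3)->N->(1,3) | ant1:(2,3)->N->(1,3) | ant2:(2,3)->N->(1,3)
  grid max=7 at (2,3)
Step 3: ant0:(1,3)->S->(2,3) | ant1:(1,3)->S->(2,3) | ant2:(1,3)->S->(2,3)
  grid max=12 at (2,3)
Step 4: ant0:(2,3)->N->(1,3) | ant1:(2,3)->N->(1,3) | ant2:(2,3)->N->(1,3)
  grid max=11 at (2,3)
Final grid:
  0 0 0 0 0
  0 0 0 9 0
  0 0 0 11 0
  0 0 0 0 0
  0 0 0 0 0
Max pheromone 11 at (2,3)

Answer: (2,3)=11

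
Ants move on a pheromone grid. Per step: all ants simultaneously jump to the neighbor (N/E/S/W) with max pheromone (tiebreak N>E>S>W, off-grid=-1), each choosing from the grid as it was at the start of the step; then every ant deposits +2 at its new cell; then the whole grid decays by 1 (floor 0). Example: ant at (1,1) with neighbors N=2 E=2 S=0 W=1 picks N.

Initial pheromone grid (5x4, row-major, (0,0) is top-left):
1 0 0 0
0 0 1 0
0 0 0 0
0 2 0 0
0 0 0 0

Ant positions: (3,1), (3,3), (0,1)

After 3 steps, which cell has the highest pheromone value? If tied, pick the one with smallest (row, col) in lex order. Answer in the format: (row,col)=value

Answer: (0,0)=2

Derivation:
Step 1: ant0:(3,1)->N->(2,1) | ant1:(3,3)->N->(2,3) | ant2:(0,1)->W->(0,0)
  grid max=2 at (0,0)
Step 2: ant0:(2,1)->S->(3,1) | ant1:(2,3)->N->(1,3) | ant2:(0,0)->E->(0,1)
  grid max=2 at (3,1)
Step 3: ant0:(3,1)->N->(2,1) | ant1:(1,3)->N->(0,3) | ant2:(0,1)->W->(0,0)
  grid max=2 at (0,0)
Final grid:
  2 0 0 1
  0 0 0 0
  0 1 0 0
  0 1 0 0
  0 0 0 0
Max pheromone 2 at (0,0)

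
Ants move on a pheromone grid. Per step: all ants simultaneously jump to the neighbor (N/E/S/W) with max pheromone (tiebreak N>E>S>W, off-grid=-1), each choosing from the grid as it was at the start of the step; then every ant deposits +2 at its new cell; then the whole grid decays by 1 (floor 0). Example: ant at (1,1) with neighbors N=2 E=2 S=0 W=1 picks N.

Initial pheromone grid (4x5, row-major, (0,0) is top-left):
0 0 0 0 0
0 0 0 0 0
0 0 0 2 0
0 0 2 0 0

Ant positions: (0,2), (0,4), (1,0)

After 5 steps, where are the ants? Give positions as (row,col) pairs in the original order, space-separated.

Step 1: ant0:(0,2)->E->(0,3) | ant1:(0,4)->S->(1,4) | ant2:(1,0)->N->(0,0)
  grid max=1 at (0,0)
Step 2: ant0:(0,3)->E->(0,4) | ant1:(1,4)->N->(0,4) | ant2:(0,0)->E->(0,1)
  grid max=3 at (0,4)
Step 3: ant0:(0,4)->S->(1,4) | ant1:(0,4)->S->(1,4) | ant2:(0,1)->E->(0,2)
  grid max=3 at (1,4)
Step 4: ant0:(1,4)->N->(0,4) | ant1:(1,4)->N->(0,4) | ant2:(0,2)->E->(0,3)
  grid max=5 at (0,4)
Step 5: ant0:(0,4)->S->(1,4) | ant1:(0,4)->S->(1,4) | ant2:(0,3)->E->(0,4)
  grid max=6 at (0,4)

(1,4) (1,4) (0,4)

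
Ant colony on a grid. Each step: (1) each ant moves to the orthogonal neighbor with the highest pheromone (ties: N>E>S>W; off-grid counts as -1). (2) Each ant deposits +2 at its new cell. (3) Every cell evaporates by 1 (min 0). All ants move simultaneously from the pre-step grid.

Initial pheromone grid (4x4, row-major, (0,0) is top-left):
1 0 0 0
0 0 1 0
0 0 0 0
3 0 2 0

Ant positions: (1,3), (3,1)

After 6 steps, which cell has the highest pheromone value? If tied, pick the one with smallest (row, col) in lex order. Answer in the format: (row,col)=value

Answer: (3,0)=3

Derivation:
Step 1: ant0:(1,3)->W->(1,2) | ant1:(3,1)->W->(3,0)
  grid max=4 at (3,0)
Step 2: ant0:(1,2)->N->(0,2) | ant1:(3,0)->N->(2,0)
  grid max=3 at (3,0)
Step 3: ant0:(0,2)->S->(1,2) | ant1:(2,0)->S->(3,0)
  grid max=4 at (3,0)
Step 4: ant0:(1,2)->N->(0,2) | ant1:(3,0)->N->(2,0)
  grid max=3 at (3,0)
Step 5: ant0:(0,2)->S->(1,2) | ant1:(2,0)->S->(3,0)
  grid max=4 at (3,0)
Step 6: ant0:(1,2)->N->(0,2) | ant1:(3,0)->N->(2,0)
  grid max=3 at (3,0)
Final grid:
  0 0 1 0
  0 0 1 0
  1 0 0 0
  3 0 0 0
Max pheromone 3 at (3,0)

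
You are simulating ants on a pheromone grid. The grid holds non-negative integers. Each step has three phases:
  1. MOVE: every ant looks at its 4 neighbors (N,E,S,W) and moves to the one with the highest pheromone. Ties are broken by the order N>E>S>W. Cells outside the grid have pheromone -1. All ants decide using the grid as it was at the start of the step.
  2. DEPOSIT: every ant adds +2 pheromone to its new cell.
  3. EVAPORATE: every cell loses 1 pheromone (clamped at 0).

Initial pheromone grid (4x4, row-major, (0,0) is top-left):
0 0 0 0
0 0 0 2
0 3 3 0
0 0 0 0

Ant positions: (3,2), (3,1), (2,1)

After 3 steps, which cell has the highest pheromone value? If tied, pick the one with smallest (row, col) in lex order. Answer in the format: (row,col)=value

Step 1: ant0:(3,2)->N->(2,2) | ant1:(3,1)->N->(2,1) | ant2:(2,1)->E->(2,2)
  grid max=6 at (2,2)
Step 2: ant0:(2,2)->W->(2,1) | ant1:(2,1)->E->(2,2) | ant2:(2,2)->W->(2,1)
  grid max=7 at (2,1)
Step 3: ant0:(2,1)->E->(2,2) | ant1:(2,2)->W->(2,1) | ant2:(2,1)->E->(2,2)
  grid max=10 at (2,2)
Final grid:
  0 0 0 0
  0 0 0 0
  0 8 10 0
  0 0 0 0
Max pheromone 10 at (2,2)

Answer: (2,2)=10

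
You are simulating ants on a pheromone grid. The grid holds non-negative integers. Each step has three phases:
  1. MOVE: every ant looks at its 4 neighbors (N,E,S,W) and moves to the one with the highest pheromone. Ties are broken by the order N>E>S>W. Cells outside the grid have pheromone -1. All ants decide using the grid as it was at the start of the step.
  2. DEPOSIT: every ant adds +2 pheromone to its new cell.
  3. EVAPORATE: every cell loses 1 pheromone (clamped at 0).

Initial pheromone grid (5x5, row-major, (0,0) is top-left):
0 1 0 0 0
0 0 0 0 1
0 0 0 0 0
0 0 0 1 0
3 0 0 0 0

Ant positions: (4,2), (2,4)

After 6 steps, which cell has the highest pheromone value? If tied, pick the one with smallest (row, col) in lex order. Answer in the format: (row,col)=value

Answer: (0,4)=3

Derivation:
Step 1: ant0:(4,2)->N->(3,2) | ant1:(2,4)->N->(1,4)
  grid max=2 at (1,4)
Step 2: ant0:(3,2)->N->(2,2) | ant1:(1,4)->N->(0,4)
  grid max=1 at (0,4)
Step 3: ant0:(2,2)->N->(1,2) | ant1:(0,4)->S->(1,4)
  grid max=2 at (1,4)
Step 4: ant0:(1,2)->N->(0,2) | ant1:(1,4)->N->(0,4)
  grid max=1 at (0,2)
Step 5: ant0:(0,2)->E->(0,3) | ant1:(0,4)->S->(1,4)
  grid max=2 at (1,4)
Step 6: ant0:(0,3)->E->(0,4) | ant1:(1,4)->N->(0,4)
  grid max=3 at (0,4)
Final grid:
  0 0 0 0 3
  0 0 0 0 1
  0 0 0 0 0
  0 0 0 0 0
  0 0 0 0 0
Max pheromone 3 at (0,4)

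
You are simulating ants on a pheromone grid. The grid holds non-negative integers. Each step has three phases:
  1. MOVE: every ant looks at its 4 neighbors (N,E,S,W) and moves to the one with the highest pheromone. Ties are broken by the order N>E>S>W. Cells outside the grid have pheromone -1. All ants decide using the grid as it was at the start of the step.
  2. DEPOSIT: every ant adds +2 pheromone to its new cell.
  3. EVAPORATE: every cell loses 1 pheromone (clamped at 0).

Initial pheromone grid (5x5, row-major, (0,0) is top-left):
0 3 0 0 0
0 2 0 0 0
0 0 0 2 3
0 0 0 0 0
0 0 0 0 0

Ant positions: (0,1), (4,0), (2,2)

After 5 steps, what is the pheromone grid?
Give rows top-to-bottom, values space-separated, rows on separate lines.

After step 1: ants at (1,1),(3,0),(2,3)
  0 2 0 0 0
  0 3 0 0 0
  0 0 0 3 2
  1 0 0 0 0
  0 0 0 0 0
After step 2: ants at (0,1),(2,0),(2,4)
  0 3 0 0 0
  0 2 0 0 0
  1 0 0 2 3
  0 0 0 0 0
  0 0 0 0 0
After step 3: ants at (1,1),(1,0),(2,3)
  0 2 0 0 0
  1 3 0 0 0
  0 0 0 3 2
  0 0 0 0 0
  0 0 0 0 0
After step 4: ants at (0,1),(1,1),(2,4)
  0 3 0 0 0
  0 4 0 0 0
  0 0 0 2 3
  0 0 0 0 0
  0 0 0 0 0
After step 5: ants at (1,1),(0,1),(2,3)
  0 4 0 0 0
  0 5 0 0 0
  0 0 0 3 2
  0 0 0 0 0
  0 0 0 0 0

0 4 0 0 0
0 5 0 0 0
0 0 0 3 2
0 0 0 0 0
0 0 0 0 0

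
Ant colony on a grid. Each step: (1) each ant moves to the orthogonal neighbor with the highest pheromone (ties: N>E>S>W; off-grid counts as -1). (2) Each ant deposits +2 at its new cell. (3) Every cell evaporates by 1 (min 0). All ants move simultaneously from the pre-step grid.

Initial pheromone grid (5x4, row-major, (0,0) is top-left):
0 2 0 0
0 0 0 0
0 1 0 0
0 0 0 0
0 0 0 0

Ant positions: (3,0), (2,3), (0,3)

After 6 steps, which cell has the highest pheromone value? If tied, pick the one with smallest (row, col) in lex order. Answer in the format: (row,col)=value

Answer: (0,3)=9

Derivation:
Step 1: ant0:(3,0)->N->(2,0) | ant1:(2,3)->N->(1,3) | ant2:(0,3)->S->(1,3)
  grid max=3 at (1,3)
Step 2: ant0:(2,0)->N->(1,0) | ant1:(1,3)->N->(0,3) | ant2:(1,3)->N->(0,3)
  grid max=3 at (0,3)
Step 3: ant0:(1,0)->N->(0,0) | ant1:(0,3)->S->(1,3) | ant2:(0,3)->S->(1,3)
  grid max=5 at (1,3)
Step 4: ant0:(0,0)->E->(0,1) | ant1:(1,3)->N->(0,3) | ant2:(1,3)->N->(0,3)
  grid max=5 at (0,3)
Step 5: ant0:(0,1)->E->(0,2) | ant1:(0,3)->S->(1,3) | ant2:(0,3)->S->(1,3)
  grid max=7 at (1,3)
Step 6: ant0:(0,2)->E->(0,3) | ant1:(1,3)->N->(0,3) | ant2:(1,3)->N->(0,3)
  grid max=9 at (0,3)
Final grid:
  0 0 0 9
  0 0 0 6
  0 0 0 0
  0 0 0 0
  0 0 0 0
Max pheromone 9 at (0,3)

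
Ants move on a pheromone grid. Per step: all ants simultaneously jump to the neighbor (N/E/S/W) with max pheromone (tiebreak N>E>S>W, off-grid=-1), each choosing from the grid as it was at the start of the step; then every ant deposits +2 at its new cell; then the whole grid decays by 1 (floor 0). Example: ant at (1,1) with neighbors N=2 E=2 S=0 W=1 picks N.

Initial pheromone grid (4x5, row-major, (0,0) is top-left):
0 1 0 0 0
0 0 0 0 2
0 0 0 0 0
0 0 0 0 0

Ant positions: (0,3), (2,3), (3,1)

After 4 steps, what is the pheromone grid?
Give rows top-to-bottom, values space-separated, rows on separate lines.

After step 1: ants at (0,4),(1,3),(2,1)
  0 0 0 0 1
  0 0 0 1 1
  0 1 0 0 0
  0 0 0 0 0
After step 2: ants at (1,4),(1,4),(1,1)
  0 0 0 0 0
  0 1 0 0 4
  0 0 0 0 0
  0 0 0 0 0
After step 3: ants at (0,4),(0,4),(0,1)
  0 1 0 0 3
  0 0 0 0 3
  0 0 0 0 0
  0 0 0 0 0
After step 4: ants at (1,4),(1,4),(0,2)
  0 0 1 0 2
  0 0 0 0 6
  0 0 0 0 0
  0 0 0 0 0

0 0 1 0 2
0 0 0 0 6
0 0 0 0 0
0 0 0 0 0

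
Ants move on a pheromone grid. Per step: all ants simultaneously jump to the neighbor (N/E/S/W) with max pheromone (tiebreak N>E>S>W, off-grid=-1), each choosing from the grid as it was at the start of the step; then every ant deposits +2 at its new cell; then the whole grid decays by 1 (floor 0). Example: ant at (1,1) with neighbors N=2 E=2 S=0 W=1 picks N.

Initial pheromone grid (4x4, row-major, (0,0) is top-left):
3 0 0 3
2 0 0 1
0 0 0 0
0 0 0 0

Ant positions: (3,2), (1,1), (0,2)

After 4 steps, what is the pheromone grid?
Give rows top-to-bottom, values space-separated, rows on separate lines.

After step 1: ants at (2,2),(1,0),(0,3)
  2 0 0 4
  3 0 0 0
  0 0 1 0
  0 0 0 0
After step 2: ants at (1,2),(0,0),(1,3)
  3 0 0 3
  2 0 1 1
  0 0 0 0
  0 0 0 0
After step 3: ants at (1,3),(1,0),(0,3)
  2 0 0 4
  3 0 0 2
  0 0 0 0
  0 0 0 0
After step 4: ants at (0,3),(0,0),(1,3)
  3 0 0 5
  2 0 0 3
  0 0 0 0
  0 0 0 0

3 0 0 5
2 0 0 3
0 0 0 0
0 0 0 0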